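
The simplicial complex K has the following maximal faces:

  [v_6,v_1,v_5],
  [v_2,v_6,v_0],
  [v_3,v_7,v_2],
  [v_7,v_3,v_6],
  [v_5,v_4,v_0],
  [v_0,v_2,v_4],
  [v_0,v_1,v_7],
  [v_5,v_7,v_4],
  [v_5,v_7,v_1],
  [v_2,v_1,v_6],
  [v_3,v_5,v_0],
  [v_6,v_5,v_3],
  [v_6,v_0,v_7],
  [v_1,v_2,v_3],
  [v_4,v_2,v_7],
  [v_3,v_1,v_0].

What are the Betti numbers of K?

We work with the vertex ordering v_0 < v_1 < v_2 < v_3 < v_4 < v_5 < v_6 < v_7. The simplices of K, each written with vertices in increasing order, are:

  0-simplices (8): [v_0], [v_1], [v_2], [v_3], [v_4], [v_5], [v_6], [v_7]
  1-simplices (24): (24 of them)
  2-simplices (16): (16 of them)

so the chain groups are C_0 ≅ Z^8, C_1 ≅ Z^24, C_2 ≅ Z^16.

Boundary ∂_1: C_1 → C_0 sends each edge [p,q] (with p < q) to q − p. For instance
  ∂[v_3,v_5] = [v_5] − [v_3].
As a 8×24 matrix over Z this has rank 7, with invariant factors (1,1,1,1,1,1,1).

∂_2: C_2 → C_1 acts by ∂[p,q,r] = [q,r] − [p,r] + [p,q]. For instance
  ∂[v_0,v_4,v_5] = [v_4,v_5] − [v_0,v_5] + [v_0,v_4],
  ∂[v_3,v_5,v_6] = [v_5,v_6] − [v_3,v_6] + [v_3,v_5].
The 24×16 boundary matrix has rank 15 and Smith normal form diag(1,1,1,1,1,1,1,1,1,1,1,1,1,1,1).

Reading off H_k = ker ∂_k / im ∂_{k+1}:

  H_0: rank C_0 − rank ∂_1 = 8 − 7 = 1, and the invariant factors of ∂_1 are all 1, so H_0 = Z.
  H_1: rank ker ∂_1 − rank ∂_2 = (24 − 7) − 15 = 2, and the invariant factors of ∂_2 are all 1, so H_1 = Z^2.
  H_2: rank ker ∂_2 − rank ∂_3 = (16 − 15) − 0 = 1, and there is no ∂_3, so H_2 = Z.

(K is a triangulation of the torus T^2.)

Hence the Betti numbers are b_0 = 1, b_1 = 2, b_2 = 1.

b_0 = 1, b_1 = 2, b_2 = 1.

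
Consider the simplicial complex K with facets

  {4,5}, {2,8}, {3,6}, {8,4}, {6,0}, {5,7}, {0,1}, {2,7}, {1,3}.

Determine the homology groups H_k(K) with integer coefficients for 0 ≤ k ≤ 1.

K has 9 vertices, 9 edges.
rank ∂_0 = 0, rank ∂_1 = 7 ⇒ b_0 = 9 − 0 − 7 = 2; all invariant factors of ∂_1 are 1 so no torsion. So H_0 ≅ Z^2.
rank ∂_1 = 7, rank ∂_2 = 0 ⇒ b_1 = 9 − 7 − 0 = 2. So H_1 ≅ Z^2.

H_0 ≅ Z^2,  H_1 ≅ Z^2.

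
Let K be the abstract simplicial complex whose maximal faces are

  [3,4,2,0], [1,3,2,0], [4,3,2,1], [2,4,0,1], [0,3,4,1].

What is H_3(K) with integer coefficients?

H_3 ≅ Z.

Take the total order 0 < 1 < 2 < 3 < 4 on the vertex set. Then K (dimension 3) consists of the simplices:

  0-simplices (5): [0], [1], [2], [3], [4]
  1-simplices (10): [0,1], [0,2], [0,3], [0,4], [1,2], [1,3], [1,4], [2,3], [2,4], [3,4]
  2-simplices (10): [0,1,2], [0,1,3], [0,1,4], [0,2,3], [0,2,4], [0,3,4], [1,2,3], [1,2,4], [1,3,4], [2,3,4]
  3-simplices (5): [0,1,2,3], [0,1,2,4], [0,1,3,4], [0,2,3,4], [1,2,3,4]

so the chain groups are C_0 ≅ Z^5, C_1 ≅ Z^10, C_2 ≅ Z^10, C_3 ≅ Z^5.

The boundary map ∂_1: C_1 → C_0 maps an edge to its endpoints' difference, ∂[p,q] = q − p.
The 5×10 boundary matrix has rank 4 and Smith normal form diag(1,1,1,1).

∂_2: C_2 → C_1 acts by ∂[p,q,r] = [q,r] − [p,r] + [p,q]. For instance
  ∂[1,2,3] = [2,3] − [1,3] + [1,2],
  ∂[0,1,3] = [1,3] − [0,3] + [0,1].
The resulting 10×10 matrix has rank 6, and its Smith normal form has invariant factors (1,1,1,1,1,1).

The boundary map ∂_3: C_3 → C_2 sends each 3-simplex σ to the alternating sum Σ_i (−1)^i (σ with its i-th vertex removed). For instance
  ∂[1,2,3,4] = [2,3,4] − [1,3,4] + [1,2,4] − [1,2,3],
  ∂[0,2,3,4] = [2,3,4] − [0,3,4] + [0,2,4] − [0,2,3].
This gives a 10×5 integer matrix of rank 4; reducing to Smith normal form yields diagonal entries (1,1,1,1).

Reading off H_k = ker ∂_k / im ∂_{k+1}:

  H_3: rank ker ∂_3 − rank ∂_4 = (5 − 4) − 0 = 1, and there is no ∂_4, so H_3 ≅ Z.

(K is a triangulation of the 3-sphere S^3.)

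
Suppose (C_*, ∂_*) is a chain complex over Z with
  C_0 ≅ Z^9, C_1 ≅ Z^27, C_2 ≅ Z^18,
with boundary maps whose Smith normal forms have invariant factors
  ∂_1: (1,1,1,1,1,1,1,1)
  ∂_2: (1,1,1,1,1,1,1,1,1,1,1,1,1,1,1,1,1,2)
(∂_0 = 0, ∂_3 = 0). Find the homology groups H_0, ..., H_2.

H_0 ≅ Z,  H_1 ≅ Z ⊕ Z_2,  H_2 = 0.

H_0: b_0 = 9 − 0 − 8 = 1; torsion from ∂_1 factors > 1: none. So H_0 ≅ Z.
H_1: b_1 = 27 − 8 − 18 = 1; torsion from ∂_2 factors > 1: [2]. So H_1 ≅ Z ⊕ Z_2.
H_2: b_2 = 18 − 18 − 0 = 0; torsion from ∂_3 factors > 1: none. So H_2 ≅ 0.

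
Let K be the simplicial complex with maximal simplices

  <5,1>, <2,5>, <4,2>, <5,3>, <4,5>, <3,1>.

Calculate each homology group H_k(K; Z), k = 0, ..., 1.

Take the total order 1 < 2 < 3 < 4 < 5 on the vertex set. Then K (dimension 1) consists of the simplices:

  0-simplices (5): [1], [2], [3], [4], [5]
  1-simplices (6): [1,3], [1,5], [2,4], [2,5], [3,5], [4,5]

Hence C_0 ≅ Z^5, C_1 ≅ Z^6.

Boundary ∂_1: C_1 → C_0 maps an edge to its endpoints' difference, ∂[p,q] = q − p.
The resulting 5×6 matrix has rank 4, and its Smith normal form has invariant factors (1,1,1,1).

Reading off H_k = ker ∂_k / im ∂_{k+1}:

  H_0: rank C_0 − rank ∂_1 = 5 − 4 = 1, and the invariant factors of ∂_1 are all 1, so H_0 ≅ Z.
  H_1: rank ker ∂_1 − rank ∂_2 = (6 − 4) − 0 = 2, and there is no ∂_2, so H_1 ≅ Z^2.

H_0 ≅ Z,  H_1 ≅ Z^2.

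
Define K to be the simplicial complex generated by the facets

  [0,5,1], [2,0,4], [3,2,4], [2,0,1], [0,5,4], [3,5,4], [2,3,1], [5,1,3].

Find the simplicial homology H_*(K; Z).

H_0 ≅ Z,  H_1 = 0,  H_2 ≅ Z.

Order the vertices as 0 < 1 < 2 < 3 < 4 < 5. Listing each simplex with vertices in this order, K has dimension 2 with simplices:

  0-simplices (6): [0], [1], [2], [3], [4], [5]
  1-simplices (12): [0,1], [0,2], [0,4], [0,5], [1,2], [1,3], [1,5], [2,3], [2,4], [3,4], [3,5], [4,5]
  2-simplices (8): [0,1,2], [0,1,5], [0,2,4], [0,4,5], [1,2,3], [1,3,5], [2,3,4], [3,4,5]

giving chain groups C_0 ≅ Z^6, C_1 ≅ Z^12, C_2 ≅ Z^8.

∂_1: C_1 → C_0 maps an edge to its endpoints' difference, ∂[p,q] = q − p.
The resulting 6×12 matrix has rank 5, and its Smith normal form has invariant factors (1,1,1,1,1).

The boundary map ∂_2: C_2 → C_1 acts by ∂[p,q,r] = [q,r] − [p,r] + [p,q]. For instance
  ∂[1,2,3] = [2,3] − [1,3] + [1,2],
  ∂[0,1,2] = [1,2] − [0,2] + [0,1].
The 12×8 boundary matrix has rank 7 and Smith normal form diag(1,1,1,1,1,1,1).

Reading off H_k = ker ∂_k / im ∂_{k+1}:

  H_0: rank C_0 − rank ∂_1 = 6 − 5 = 1, and the invariant factors of ∂_1 are all 1, so H_0 ≅ Z.
  H_1: rank ker ∂_1 − rank ∂_2 = (12 − 5) − 7 = 0, and the invariant factors of ∂_2 are all 1, so H_1 ≅ 0.
  H_2: rank ker ∂_2 − rank ∂_3 = (8 − 7) − 0 = 1, and there is no ∂_3, so H_2 ≅ Z.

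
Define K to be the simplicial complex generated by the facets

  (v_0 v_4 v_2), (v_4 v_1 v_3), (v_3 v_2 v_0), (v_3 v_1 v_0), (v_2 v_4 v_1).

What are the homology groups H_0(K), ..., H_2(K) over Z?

Order the vertices as v_0 < v_1 < v_2 < v_3 < v_4. Listing each simplex with vertices in this order, K has dimension 2 with simplices:

  0-simplices (5): [v_0], [v_1], [v_2], [v_3], [v_4]
  1-simplices (10): [v_0,v_1], [v_0,v_2], [v_0,v_3], [v_0,v_4], [v_1,v_2], [v_1,v_3], [v_1,v_4], [v_2,v_3], [v_2,v_4], [v_3,v_4]
  2-simplices (5): [v_0,v_1,v_3], [v_0,v_2,v_3], [v_0,v_2,v_4], [v_1,v_2,v_4], [v_1,v_3,v_4]

so the chain groups are C_0 ≅ Z^5, C_1 ≅ Z^10, C_2 ≅ Z^5.

∂_1: C_1 → C_0 maps an edge to its endpoints' difference, ∂[p,q] = q − p.
The 5×10 boundary matrix has rank 4 and Smith normal form diag(1,1,1,1).

Boundary ∂_2: C_2 → C_1 maps a triangle to the signed sum of its edges. For instance
  ∂[v_0,v_2,v_3] = [v_2,v_3] − [v_0,v_3] + [v_0,v_2],
  ∂[v_0,v_1,v_3] = [v_1,v_3] − [v_0,v_3] + [v_0,v_1].
The resulting 10×5 matrix has rank 5, and its Smith normal form has invariant factors (1,1,1,1,1).

From H_k ≅ ker(∂_k) / im(∂_{k+1}) we obtain:

  H_0: rank C_0 − rank ∂_1 = 5 − 4 = 1, and the invariant factors of ∂_1 are all 1, so H_0 ≅ Z.
  H_1: rank ker ∂_1 − rank ∂_2 = (10 − 4) − 5 = 1, and the invariant factors of ∂_2 are all 1, so H_1 ≅ Z.
  H_2: rank ker ∂_2 − rank ∂_3 = (5 − 5) − 0 = 0, and there is no ∂_3, so H_2 ≅ 0.

As a check, the Euler characteristic is 5 − 10 + 5 = 0, which agrees with 1 − 1 + 0 = 0.
(K is a triangulation of the Möbius band.)

H_0 ≅ Z,  H_1 ≅ Z,  H_2 = 0.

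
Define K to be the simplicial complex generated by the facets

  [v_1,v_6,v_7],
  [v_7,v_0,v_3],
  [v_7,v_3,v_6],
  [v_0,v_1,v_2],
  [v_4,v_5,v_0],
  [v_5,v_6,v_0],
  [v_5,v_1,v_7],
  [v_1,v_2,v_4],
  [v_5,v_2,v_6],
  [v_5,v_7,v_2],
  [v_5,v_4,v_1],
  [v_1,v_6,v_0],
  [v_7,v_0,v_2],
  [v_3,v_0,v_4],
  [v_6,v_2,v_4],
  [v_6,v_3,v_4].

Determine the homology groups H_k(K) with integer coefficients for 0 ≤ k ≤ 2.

H_0 = Z,  H_1 = Z^2,  H_2 = Z.

Take the total order v_0 < v_1 < v_2 < v_3 < v_4 < v_5 < v_6 < v_7 on the vertex set. Then K (dimension 2) consists of the simplices:

  0-simplices (8): [v_0], [v_1], [v_2], [v_3], [v_4], [v_5], [v_6], [v_7]
  1-simplices (24): (24 of them)
  2-simplices (16): (16 of them)

giving chain groups C_0 ≅ Z^8, C_1 ≅ Z^24, C_2 ≅ Z^16.

Boundary ∂_1: C_1 → C_0 sends each edge [p,q] (with p < q) to q − p. For instance
  ∂[v_0,v_4] = [v_4] − [v_0].
As a 8×24 matrix over Z this has rank 7, with invariant factors (1,1,1,1,1,1,1).

The boundary map ∂_2: C_2 → C_1 acts by ∂[p,q,r] = [q,r] − [p,r] + [p,q]. For instance
  ∂[v_0,v_2,v_7] = [v_2,v_7] − [v_0,v_7] + [v_0,v_2],
  ∂[v_1,v_2,v_4] = [v_2,v_4] − [v_1,v_4] + [v_1,v_2].
As a 24×16 matrix over Z this has rank 15, with invariant factors (1,1,1,1,1,1,1,1,1,1,1,1,1,1,1).

From H_k ≅ ker(∂_k) / im(∂_{k+1}) we obtain:

  H_0: rank C_0 − rank ∂_1 = 8 − 7 = 1, and the invariant factors of ∂_1 are all 1, so H_0 = Z.
  H_1: rank ker ∂_1 − rank ∂_2 = (24 − 7) − 15 = 2, and the invariant factors of ∂_2 are all 1, so H_1 = Z^2.
  H_2: rank ker ∂_2 − rank ∂_3 = (16 − 15) − 0 = 1, and there is no ∂_3, so H_2 = Z.

As a check, the Euler characteristic is 8 − 24 + 16 = 0, which agrees with 1 − 2 + 1 = 0.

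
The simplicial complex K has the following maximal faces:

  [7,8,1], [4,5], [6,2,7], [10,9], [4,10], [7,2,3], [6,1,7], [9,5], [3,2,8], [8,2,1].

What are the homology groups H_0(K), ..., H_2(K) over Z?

H_0 ≅ Z^2,  H_1 ≅ Z^2,  H_2 = 0.

K has 10 vertices, 16 edges, 6 triangles.
rank ∂_0 = 0, rank ∂_1 = 8 ⇒ b_0 = 10 − 0 − 8 = 2; all invariant factors of ∂_1 are 1 so no torsion. So H_0 = Z^2.
rank ∂_1 = 8, rank ∂_2 = 6 ⇒ b_1 = 16 − 8 − 6 = 2; all invariant factors of ∂_2 are 1 so no torsion. So H_1 = Z^2.
rank ∂_2 = 6, rank ∂_3 = 0 ⇒ b_2 = 6 − 6 − 0 = 0. So H_2 = 0.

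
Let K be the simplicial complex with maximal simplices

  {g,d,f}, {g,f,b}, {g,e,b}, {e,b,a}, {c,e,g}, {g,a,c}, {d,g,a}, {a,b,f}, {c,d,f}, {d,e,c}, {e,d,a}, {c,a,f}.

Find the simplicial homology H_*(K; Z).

Fix the vertex order a < b < c < d < e < f < g and write every simplex with vertices in increasing order. Then dim K = 2 and the simplices of K are:

  0-simplices (7): a, b, c, d, e, f, g
  1-simplices (18): ab, ac, ad, ae, af, ag, be, bf, bg, cd, ce, cf, cg, de, df, dg, eg, fg
  2-simplices (12): abe, abf, acf, acg, ade, adg, beg, bfg, cde, cdf, ceg, dfg

giving chain groups C_0 ≅ Z^7, C_1 ≅ Z^18, C_2 ≅ Z^12.

The boundary map ∂_1: C_1 → C_0 is given by ∂[p,q] = [q] − [p]. For instance
  ∂df = f − d.
As a 7×18 matrix over Z this has rank 6, with invariant factors (1,1,1,1,1,1).

The boundary map ∂_2: C_2 → C_1 maps a triangle to the signed sum of its edges. For instance
  ∂adg = dg − ag + ad,
  ∂acg = cg − ag + ac.
This gives a 18×12 integer matrix of rank 12; reducing to Smith normal form yields diagonal entries (1,1,1,1,1,1,1,1,1,1,1,2).

From H_k ≅ ker(∂_k) / im(∂_{k+1}) we obtain:

  H_0: rank C_0 − rank ∂_1 = 7 − 6 = 1, and the invariant factors of ∂_1 are all 1, so H_0 = Z.
  H_1: rank ker ∂_1 − rank ∂_2 = (18 − 6) − 12 = 0, and ∂_2 has invariant factor 2 > 1, so H_1 = Z/2Z.
  H_2: rank ker ∂_2 − rank ∂_3 = (12 − 12) − 0 = 0, and there is no ∂_3, so H_2 = 0.

H_0 ≅ Z,  H_1 ≅ Z/2Z,  H_2 = 0.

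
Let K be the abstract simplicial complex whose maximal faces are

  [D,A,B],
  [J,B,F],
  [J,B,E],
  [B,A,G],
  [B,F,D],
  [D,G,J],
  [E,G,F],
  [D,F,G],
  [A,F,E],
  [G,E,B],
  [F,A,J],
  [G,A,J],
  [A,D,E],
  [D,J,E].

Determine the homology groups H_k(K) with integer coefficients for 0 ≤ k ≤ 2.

We work with the vertex ordering A < B < D < E < F < G < J. The simplices of K, each written with vertices in increasing order, are:

  0-simplices (7): A, B, D, E, F, G, J
  1-simplices (21): AB, AD, AE, AF, AG, AJ, BD, BE, BF, BG, BJ, DE, DF, DG, DJ, EF, EG, EJ, FG, FJ, GJ
  2-simplices (14): ABD, ABG, ADE, AEF, AFJ, AGJ, BDF, BEG, BEJ, BFJ, DEJ, DFG, DGJ, EFG

giving chain groups C_0 ≅ Z^7, C_1 ≅ Z^21, C_2 ≅ Z^14.

Boundary ∂_1: C_1 → C_0 is given by ∂[p,q] = [q] − [p].
The resulting 7×21 matrix has rank 6, and its Smith normal form has invariant factors (1,1,1,1,1,1).

∂_2: C_2 → C_1 maps a triangle to the signed sum of its edges. For instance
  ∂AFJ = FJ − AJ + AF,
  ∂BEG = EG − BG + BE.
The resulting 21×14 matrix has rank 13, and its Smith normal form has invariant factors (1,1,1,1,1,1,1,1,1,1,1,1,1).

Computing H_k = (kernel of ∂_k) / (image of ∂_{k+1}):

  H_0: rank C_0 − rank ∂_1 = 7 − 6 = 1, and the invariant factors of ∂_1 are all 1, so H_0 ≅ Z.
  H_1: rank ker ∂_1 − rank ∂_2 = (21 − 6) − 13 = 2, and the invariant factors of ∂_2 are all 1, so H_1 ≅ Z^2.
  H_2: rank ker ∂_2 − rank ∂_3 = (14 − 13) − 0 = 1, and there is no ∂_3, so H_2 ≅ Z.

(K is a triangulation of the torus T^2.)

H_0 ≅ Z,  H_1 ≅ Z^2,  H_2 ≅ Z.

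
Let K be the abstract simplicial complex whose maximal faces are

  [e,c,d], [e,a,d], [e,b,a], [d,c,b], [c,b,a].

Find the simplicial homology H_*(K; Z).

H_0 ≅ Z,  H_1 ≅ Z,  H_2 = 0.

We work with the vertex ordering a < b < c < d < e. The simplices of K, each written with vertices in increasing order, are:

  0-simplices (5): a, b, c, d, e
  1-simplices (10): ab, ac, ad, ae, bc, bd, be, cd, ce, de
  2-simplices (5): abc, abe, ade, bcd, cde

so the chain groups are C_0 ≅ Z^5, C_1 ≅ Z^10, C_2 ≅ Z^5.

The boundary map ∂_1: C_1 → C_0 maps an edge to its endpoints' difference, ∂[p,q] = q − p. For instance
  ∂bc = c − b.
This gives a 5×10 integer matrix of rank 4; reducing to Smith normal form yields diagonal entries (1,1,1,1).

Boundary ∂_2: C_2 → C_1 acts by ∂[p,q,r] = [q,r] − [p,r] + [p,q]. For instance
  ∂abe = be − ae + ab,
  ∂ade = de − ae + ad.
The 10×5 boundary matrix has rank 5 and Smith normal form diag(1,1,1,1,1).

Reading off H_k = ker ∂_k / im ∂_{k+1}:

  H_0: rank C_0 − rank ∂_1 = 5 − 4 = 1, and the invariant factors of ∂_1 are all 1, so H_0 ≅ Z.
  H_1: rank ker ∂_1 − rank ∂_2 = (10 − 4) − 5 = 1, and the invariant factors of ∂_2 are all 1, so H_1 ≅ Z.
  H_2: rank ker ∂_2 − rank ∂_3 = (5 − 5) − 0 = 0, and there is no ∂_3, so H_2 ≅ 0.

(K is a triangulation of the Möbius band.)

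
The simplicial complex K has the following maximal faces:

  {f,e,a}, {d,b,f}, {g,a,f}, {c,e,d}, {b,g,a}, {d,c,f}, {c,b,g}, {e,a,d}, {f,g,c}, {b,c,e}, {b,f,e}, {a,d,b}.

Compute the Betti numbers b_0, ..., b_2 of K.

b_0 = 1, b_1 = 0, b_2 = 0.

Order the vertices as a < b < c < d < e < f < g. Listing each simplex with vertices in this order, K has dimension 2 with simplices:

  0-simplices (7): a, b, c, d, e, f, g
  1-simplices (18): ab, ad, ae, af, ag, bc, bd, be, bf, bg, cd, ce, cf, cg, de, df, ef, fg
  2-simplices (12): abd, abg, ade, aef, afg, bce, bcg, bdf, bef, cde, cdf, cfg

Hence C_0 ≅ Z^7, C_1 ≅ Z^18, C_2 ≅ Z^12.

Boundary ∂_1: C_1 → C_0 maps an edge to its endpoints' difference, ∂[p,q] = q − p.
The 7×18 boundary matrix has rank 6 and Smith normal form diag(1,1,1,1,1,1).

∂_2: C_2 → C_1 maps a triangle to the signed sum of its edges. For instance
  ∂ade = de − ae + ad,
  ∂cde = de − ce + cd.
The 18×12 boundary matrix has rank 12 and Smith normal form diag(1,1,1,1,1,1,1,1,1,1,1,2).

Computing H_k = (kernel of ∂_k) / (image of ∂_{k+1}):

  H_0: rank C_0 − rank ∂_1 = 7 − 6 = 1, and the invariant factors of ∂_1 are all 1, so H_0 ≅ Z.
  H_1: rank ker ∂_1 − rank ∂_2 = (18 − 6) − 12 = 0, and ∂_2 has invariant factor 2 > 1, so H_1 ≅ Z/2.
  H_2: rank ker ∂_2 − rank ∂_3 = (12 − 12) − 0 = 0, and there is no ∂_3, so H_2 ≅ 0.

As a check, the Euler characteristic is 7 − 18 + 12 = 1, which agrees with 1 − 0 + 0 = 1.

Hence the Betti numbers are b_0 = 1, b_1 = 0, b_2 = 0.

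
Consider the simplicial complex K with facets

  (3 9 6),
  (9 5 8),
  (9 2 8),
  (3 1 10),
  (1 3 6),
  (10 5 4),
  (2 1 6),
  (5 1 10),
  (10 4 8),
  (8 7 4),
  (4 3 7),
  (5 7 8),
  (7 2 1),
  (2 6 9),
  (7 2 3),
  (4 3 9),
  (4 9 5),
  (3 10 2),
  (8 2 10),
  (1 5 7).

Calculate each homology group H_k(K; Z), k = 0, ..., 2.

H_0 ≅ Z,  H_1 ≅ Z ⊕ Z/2,  H_2 = 0.

Order the vertices as 1 < 2 < 3 < 4 < 5 < 6 < 7 < 8 < 9 < 10. Listing each simplex with vertices in this order, K has dimension 2 with simplices:

  0-simplices (10): [1], [2], [3], [4], [5], [6], [7], [8], [9], [10]
  1-simplices (30): (30 of them)
  2-simplices (20): (20 of them)

Hence C_0 ≅ Z^10, C_1 ≅ Z^30, C_2 ≅ Z^20.

∂_1: C_1 → C_0 sends each edge [p,q] (with p < q) to q − p. For instance
  ∂[3,10] = [10] − [3].
The 10×30 boundary matrix has rank 9 and Smith normal form diag(1,1,1,1,1,1,1,1,1).

Boundary ∂_2: C_2 → C_1 maps a triangle to the signed sum of its edges. For instance
  ∂[3,4,9] = [4,9] − [3,9] + [3,4],
  ∂[2,3,10] = [3,10] − [2,10] + [2,3].
This gives a 30×20 integer matrix of rank 20; reducing to Smith normal form yields diagonal entries (1,1,1,1,1,1,1,1,1,1,1,1,1,1,1,1,1,1,1,2).

Reading off H_k = ker ∂_k / im ∂_{k+1}:

  H_0: rank C_0 − rank ∂_1 = 10 − 9 = 1, and the invariant factors of ∂_1 are all 1, so H_0 = Z.
  H_1: rank ker ∂_1 − rank ∂_2 = (30 − 9) − 20 = 1, and ∂_2 has invariant factor 2 > 1, so H_1 = Z ⊕ Z/2.
  H_2: rank ker ∂_2 − rank ∂_3 = (20 − 20) − 0 = 0, and there is no ∂_3, so H_2 = 0.

As a check, the Euler characteristic is 10 − 30 + 20 = 0, which agrees with 1 − 1 + 0 = 0.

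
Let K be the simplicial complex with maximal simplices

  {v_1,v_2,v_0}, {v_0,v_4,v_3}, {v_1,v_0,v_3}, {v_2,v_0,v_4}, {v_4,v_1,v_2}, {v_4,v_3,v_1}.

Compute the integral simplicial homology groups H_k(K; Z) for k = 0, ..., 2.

H_0 ≅ Z,  H_1 = 0,  H_2 ≅ Z.

Order the vertices as v_0 < v_1 < v_2 < v_3 < v_4. Listing each simplex with vertices in this order, K has dimension 2 with simplices:

  0-simplices (5): [v_0], [v_1], [v_2], [v_3], [v_4]
  1-simplices (9): [v_0,v_1], [v_0,v_2], [v_0,v_3], [v_0,v_4], [v_1,v_2], [v_1,v_3], [v_1,v_4], [v_2,v_4], [v_3,v_4]
  2-simplices (6): [v_0,v_1,v_2], [v_0,v_1,v_3], [v_0,v_2,v_4], [v_0,v_3,v_4], [v_1,v_2,v_4], [v_1,v_3,v_4]

giving chain groups C_0 ≅ Z^5, C_1 ≅ Z^9, C_2 ≅ Z^6.

Boundary ∂_1: C_1 → C_0 maps an edge to its endpoints' difference, ∂[p,q] = q − p. For instance
  ∂[v_1,v_4] = [v_4] − [v_1].
As a 5×9 matrix over Z this has rank 4, with invariant factors (1,1,1,1).

The boundary map ∂_2: C_2 → C_1 acts by ∂[p,q,r] = [q,r] − [p,r] + [p,q]. For instance
  ∂[v_0,v_1,v_2] = [v_1,v_2] − [v_0,v_2] + [v_0,v_1],
  ∂[v_1,v_2,v_4] = [v_2,v_4] − [v_1,v_4] + [v_1,v_2].
The 9×6 boundary matrix has rank 5 and Smith normal form diag(1,1,1,1,1).

Now H_k = ker ∂_k / im ∂_{k+1}, so:

  H_0: rank C_0 − rank ∂_1 = 5 − 4 = 1, and the invariant factors of ∂_1 are all 1, so H_0 = Z.
  H_1: rank ker ∂_1 − rank ∂_2 = (9 − 4) − 5 = 0, and the invariant factors of ∂_2 are all 1, so H_1 = 0.
  H_2: rank ker ∂_2 − rank ∂_3 = (6 − 5) − 0 = 1, and there is no ∂_3, so H_2 = Z.

As a check, the Euler characteristic is 5 − 9 + 6 = 2, which agrees with 1 − 0 + 1 = 2.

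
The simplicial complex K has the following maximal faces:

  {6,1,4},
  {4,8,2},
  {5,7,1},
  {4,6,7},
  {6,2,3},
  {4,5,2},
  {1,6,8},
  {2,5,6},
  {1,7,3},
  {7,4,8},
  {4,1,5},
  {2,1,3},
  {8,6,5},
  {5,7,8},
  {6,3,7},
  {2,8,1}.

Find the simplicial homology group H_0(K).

Take the total order 1 < 2 < 3 < 4 < 5 < 6 < 7 < 8 on the vertex set. Then K (dimension 2) consists of the simplices:

  0-simplices (8): [1], [2], [3], [4], [5], [6], [7], [8]
  1-simplices (24): (24 of them)
  2-simplices (16): [1,2,3], [1,2,8], [1,3,7], [1,4,5], [1,4,6], [1,5,7], [1,6,8], [2,3,6], [2,4,5], [2,4,8], [2,5,6], [3,6,7], [4,6,7], [4,7,8], [5,6,8], [5,7,8]

Hence C_0 ≅ Z^8, C_1 ≅ Z^24, C_2 ≅ Z^16.

Boundary ∂_1: C_1 → C_0 maps an edge to its endpoints' difference, ∂[p,q] = q − p.
The resulting 8×24 matrix has rank 7, and its Smith normal form has invariant factors (1,1,1,1,1,1,1).

Boundary ∂_2: C_2 → C_1 maps a triangle to the signed sum of its edges. For instance
  ∂[2,4,5] = [4,5] − [2,5] + [2,4],
  ∂[4,6,7] = [6,7] − [4,7] + [4,6].
The resulting 24×16 matrix has rank 15, and its Smith normal form has invariant factors (1,1,1,1,1,1,1,1,1,1,1,1,1,1,1).

Reading off H_k = ker ∂_k / im ∂_{k+1}:

  H_0: rank C_0 − rank ∂_1 = 8 − 7 = 1, and the invariant factors of ∂_1 are all 1, so H_0 = Z.

H_0 = Z.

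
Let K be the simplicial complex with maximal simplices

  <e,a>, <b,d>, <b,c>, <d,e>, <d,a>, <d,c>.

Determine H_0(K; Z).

We work with the vertex ordering a < b < c < d < e. The simplices of K, each written with vertices in increasing order, are:

  0-simplices (5): a, b, c, d, e
  1-simplices (6): ad, ae, bc, bd, cd, de

Hence C_0 ≅ Z^5, C_1 ≅ Z^6.

Boundary ∂_1: C_1 → C_0 is given by ∂[p,q] = [q] − [p]. For instance
  ∂bc = c − b.
As a 5×6 matrix over Z this has rank 4, with invariant factors (1,1,1,1).

Now H_k = ker ∂_k / im ∂_{k+1}, so:

  H_0: rank C_0 − rank ∂_1 = 5 − 4 = 1, and the invariant factors of ∂_1 are all 1, so H_0 = Z.

H_0 ≅ Z.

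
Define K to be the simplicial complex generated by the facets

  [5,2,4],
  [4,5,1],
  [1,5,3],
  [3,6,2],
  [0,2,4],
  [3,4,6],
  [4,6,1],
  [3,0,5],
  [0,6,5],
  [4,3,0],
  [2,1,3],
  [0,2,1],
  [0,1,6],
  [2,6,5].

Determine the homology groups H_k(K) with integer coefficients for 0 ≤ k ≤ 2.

H_0 ≅ Z,  H_1 ≅ Z^2,  H_2 ≅ Z.

We work with the vertex ordering 0 < 1 < 2 < 3 < 4 < 5 < 6. The simplices of K, each written with vertices in increasing order, are:

  0-simplices (7): [0], [1], [2], [3], [4], [5], [6]
  1-simplices (21): [0,1], [0,2], [0,3], [0,4], [0,5], [0,6], [1,2], [1,3], [1,4], [1,5], [1,6], [2,3], [2,4], [2,5], [2,6], [3,4], [3,5], [3,6], [4,5], [4,6], [5,6]
  2-simplices (14): [0,1,2], [0,1,6], [0,2,4], [0,3,4], [0,3,5], [0,5,6], [1,2,3], [1,3,5], [1,4,5], [1,4,6], [2,3,6], [2,4,5], [2,5,6], [3,4,6]

so the chain groups are C_0 ≅ Z^7, C_1 ≅ Z^21, C_2 ≅ Z^14.

Boundary ∂_1: C_1 → C_0 maps an edge to its endpoints' difference, ∂[p,q] = q − p. For instance
  ∂[0,3] = [3] − [0].
The 7×21 boundary matrix has rank 6 and Smith normal form diag(1,1,1,1,1,1).

The boundary map ∂_2: C_2 → C_1 maps a triangle to the signed sum of its edges. For instance
  ∂[2,3,6] = [3,6] − [2,6] + [2,3],
  ∂[2,4,5] = [4,5] − [2,5] + [2,4].
The 21×14 boundary matrix has rank 13 and Smith normal form diag(1,1,1,1,1,1,1,1,1,1,1,1,1).

Reading off H_k = ker ∂_k / im ∂_{k+1}:

  H_0: rank C_0 − rank ∂_1 = 7 − 6 = 1, and the invariant factors of ∂_1 are all 1, so H_0 = Z.
  H_1: rank ker ∂_1 − rank ∂_2 = (21 − 6) − 13 = 2, and the invariant factors of ∂_2 are all 1, so H_1 = Z^2.
  H_2: rank ker ∂_2 − rank ∂_3 = (14 − 13) − 0 = 1, and there is no ∂_3, so H_2 = Z.

As a check, the Euler characteristic is 7 − 21 + 14 = 0, which agrees with 1 − 2 + 1 = 0.
(K is a triangulation of the torus T^2.)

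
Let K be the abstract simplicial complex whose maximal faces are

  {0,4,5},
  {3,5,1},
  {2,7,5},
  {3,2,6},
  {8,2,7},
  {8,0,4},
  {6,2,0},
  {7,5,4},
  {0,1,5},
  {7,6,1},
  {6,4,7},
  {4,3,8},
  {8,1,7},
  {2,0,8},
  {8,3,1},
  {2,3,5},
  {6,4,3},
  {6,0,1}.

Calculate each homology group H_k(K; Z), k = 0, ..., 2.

H_0 = Z,  H_1 = Z^2,  H_2 = Z.

Fix the vertex order 0 < 1 < 2 < 3 < 4 < 5 < 6 < 7 < 8 and write every simplex with vertices in increasing order. Then dim K = 2 and the simplices of K are:

  0-simplices (9): [0], [1], [2], [3], [4], [5], [6], [7], [8]
  1-simplices (27): (27 of them)
  2-simplices (18): [0,1,5], [0,1,6], [0,2,6], [0,2,8], [0,4,5], [0,4,8], [1,3,5], [1,3,8], [1,6,7], [1,7,8], [2,3,5], [2,3,6], [2,5,7], [2,7,8], [3,4,6], [3,4,8], [4,5,7], [4,6,7]

giving chain groups C_0 ≅ Z^9, C_1 ≅ Z^27, C_2 ≅ Z^18.

∂_1: C_1 → C_0 maps an edge to its endpoints' difference, ∂[p,q] = q − p.
This gives a 9×27 integer matrix of rank 8; reducing to Smith normal form yields diagonal entries (1,1,1,1,1,1,1,1).

∂_2: C_2 → C_1 acts by ∂[p,q,r] = [q,r] − [p,r] + [p,q]. For instance
  ∂[0,4,5] = [4,5] − [0,5] + [0,4],
  ∂[0,2,8] = [2,8] − [0,8] + [0,2].
The 27×18 boundary matrix has rank 17 and Smith normal form diag(1,1,1,1,1,1,1,1,1,1,1,1,1,1,1,1,1).

Now H_k = ker ∂_k / im ∂_{k+1}, so:

  H_0: rank C_0 − rank ∂_1 = 9 − 8 = 1, and the invariant factors of ∂_1 are all 1, so H_0 ≅ Z.
  H_1: rank ker ∂_1 − rank ∂_2 = (27 − 8) − 17 = 2, and the invariant factors of ∂_2 are all 1, so H_1 ≅ Z^2.
  H_2: rank ker ∂_2 − rank ∂_3 = (18 − 17) − 0 = 1, and there is no ∂_3, so H_2 ≅ Z.

As a check, the Euler characteristic is 9 − 27 + 18 = 0, which agrees with 1 − 2 + 1 = 0.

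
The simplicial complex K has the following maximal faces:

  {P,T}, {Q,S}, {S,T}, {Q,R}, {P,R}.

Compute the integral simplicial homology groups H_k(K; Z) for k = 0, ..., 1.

H_0 = Z,  H_1 = Z.

Take the total order P < Q < R < S < T on the vertex set. Then K (dimension 1) consists of the simplices:

  0-simplices (5): P, Q, R, S, T
  1-simplices (5): PR, PT, QR, QS, ST

so the chain groups are C_0 ≅ Z^5, C_1 ≅ Z^5.

∂_1: C_1 → C_0 maps an edge to its endpoints' difference, ∂[p,q] = q − p.
This gives a 5×5 integer matrix of rank 4; reducing to Smith normal form yields diagonal entries (1,1,1,1).

Reading off H_k = ker ∂_k / im ∂_{k+1}:

  H_0: rank C_0 − rank ∂_1 = 5 − 4 = 1, and the invariant factors of ∂_1 are all 1, so H_0 ≅ Z.
  H_1: rank ker ∂_1 − rank ∂_2 = (5 − 4) − 0 = 1, and there is no ∂_2, so H_1 ≅ Z.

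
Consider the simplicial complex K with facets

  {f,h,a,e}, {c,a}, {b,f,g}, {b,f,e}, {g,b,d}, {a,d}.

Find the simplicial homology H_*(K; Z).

H_0 ≅ Z,  H_1 ≅ Z,  H_2 = 0,  H_3 = 0.

We work with the vertex ordering a < b < c < d < e < f < g < h. The simplices of K, each written with vertices in increasing order, are:

  0-simplices (8): a, b, c, d, e, f, g, h
  1-simplices (14): ac, ad, ae, af, ah, bd, be, bf, bg, dg, ef, eh, fg, fh
  2-simplices (7): aef, aeh, afh, bdg, bef, bfg, efh
  3-simplices (1): aefh

Hence C_0 ≅ Z^8, C_1 ≅ Z^14, C_2 ≅ Z^7, C_3 ≅ Z^1.

Boundary ∂_1: C_1 → C_0 sends each edge [p,q] (with p < q) to q − p. For instance
  ∂ae = e − a.
The 8×14 boundary matrix has rank 7 and Smith normal form diag(1,1,1,1,1,1,1).

∂_2: C_2 → C_1 acts by ∂[p,q,r] = [q,r] − [p,r] + [p,q]. For instance
  ∂aef = ef − af + ae,
  ∂bef = ef − bf + be.
The resulting 14×7 matrix has rank 6, and its Smith normal form has invariant factors (1,1,1,1,1,1).

Boundary ∂_3: C_3 → C_2 sends each 3-simplex σ to the alternating sum Σ_i (−1)^i (σ with its i-th vertex removed). For instance
  ∂aefh = efh − afh + aeh − aef.
As a 7×1 matrix over Z this has rank 1, with invariant factors (1).

Computing H_k = (kernel of ∂_k) / (image of ∂_{k+1}):

  H_0: rank C_0 − rank ∂_1 = 8 − 7 = 1, and the invariant factors of ∂_1 are all 1, so H_0 = Z.
  H_1: rank ker ∂_1 − rank ∂_2 = (14 − 7) − 6 = 1, and the invariant factors of ∂_2 are all 1, so H_1 = Z.
  H_2: rank ker ∂_2 − rank ∂_3 = (7 − 6) − 1 = 0, and the invariant factors of ∂_3 are all 1, so H_2 = 0.
  H_3: rank ker ∂_3 − rank ∂_4 = (1 − 1) − 0 = 0, and there is no ∂_4, so H_3 = 0.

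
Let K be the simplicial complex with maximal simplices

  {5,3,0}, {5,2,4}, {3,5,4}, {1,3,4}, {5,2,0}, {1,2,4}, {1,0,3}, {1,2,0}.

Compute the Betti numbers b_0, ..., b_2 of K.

Fix the vertex order 0 < 1 < 2 < 3 < 4 < 5 and write every simplex with vertices in increasing order. Then dim K = 2 and the simplices of K are:

  0-simplices (6): [0], [1], [2], [3], [4], [5]
  1-simplices (12): [0,1], [0,2], [0,3], [0,5], [1,2], [1,3], [1,4], [2,4], [2,5], [3,4], [3,5], [4,5]
  2-simplices (8): [0,1,2], [0,1,3], [0,2,5], [0,3,5], [1,2,4], [1,3,4], [2,4,5], [3,4,5]

so the chain groups are C_0 ≅ Z^6, C_1 ≅ Z^12, C_2 ≅ Z^8.

∂_1: C_1 → C_0 sends each edge [p,q] (with p < q) to q − p. For instance
  ∂[4,5] = [5] − [4].
The resulting 6×12 matrix has rank 5, and its Smith normal form has invariant factors (1,1,1,1,1).

Boundary ∂_2: C_2 → C_1 sends each 2-simplex [p,q,r] to [q,r] − [p,r] + [p,q]. For instance
  ∂[2,4,5] = [4,5] − [2,5] + [2,4],
  ∂[0,3,5] = [3,5] − [0,5] + [0,3].
As a 12×8 matrix over Z this has rank 7, with invariant factors (1,1,1,1,1,1,1).

Now H_k = ker ∂_k / im ∂_{k+1}, so:

  H_0: rank C_0 − rank ∂_1 = 6 − 5 = 1, and the invariant factors of ∂_1 are all 1, so H_0 ≅ Z.
  H_1: rank ker ∂_1 − rank ∂_2 = (12 − 5) − 7 = 0, and the invariant factors of ∂_2 are all 1, so H_1 ≅ 0.
  H_2: rank ker ∂_2 − rank ∂_3 = (8 − 7) − 0 = 1, and there is no ∂_3, so H_2 ≅ Z.

(K is a triangulation of the 2-sphere S^2.)

Hence the Betti numbers are b_0 = 1, b_1 = 0, b_2 = 1.

b_0 = 1, b_1 = 0, b_2 = 1.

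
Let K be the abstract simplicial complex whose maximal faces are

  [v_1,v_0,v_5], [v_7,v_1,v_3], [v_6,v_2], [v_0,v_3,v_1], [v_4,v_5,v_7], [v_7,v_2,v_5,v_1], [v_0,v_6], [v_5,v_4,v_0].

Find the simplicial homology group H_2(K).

H_2 = 0.

Fix the vertex order v_0 < v_1 < v_2 < v_3 < v_4 < v_5 < v_6 < v_7 and write every simplex with vertices in increasing order. Then dim K = 3 and the simplices of K are:

  0-simplices (8): [v_0], [v_1], [v_2], [v_3], [v_4], [v_5], [v_6], [v_7]
  1-simplices (16): (16 of them)
  2-simplices (9): [v_0,v_1,v_3], [v_0,v_1,v_5], [v_0,v_4,v_5], [v_1,v_2,v_5], [v_1,v_2,v_7], [v_1,v_3,v_7], [v_1,v_5,v_7], [v_2,v_5,v_7], [v_4,v_5,v_7]
  3-simplices (1): [v_1,v_2,v_5,v_7]

so the chain groups are C_0 ≅ Z^8, C_1 ≅ Z^16, C_2 ≅ Z^9, C_3 ≅ Z^1.

The boundary map ∂_1: C_1 → C_0 sends each edge [p,q] (with p < q) to q − p.
The 8×16 boundary matrix has rank 7 and Smith normal form diag(1,1,1,1,1,1,1).

∂_2: C_2 → C_1 maps a triangle to the signed sum of its edges. For instance
  ∂[v_1,v_3,v_7] = [v_3,v_7] − [v_1,v_7] + [v_1,v_3],
  ∂[v_0,v_1,v_3] = [v_1,v_3] − [v_0,v_3] + [v_0,v_1].
The 16×9 boundary matrix has rank 8 and Smith normal form diag(1,1,1,1,1,1,1,1).

∂_3: C_3 → C_2 sends each 3-simplex σ to the alternating sum Σ_i (−1)^i (σ with its i-th vertex removed). For instance
  ∂[v_1,v_2,v_5,v_7] = [v_2,v_5,v_7] − [v_1,v_5,v_7] + [v_1,v_2,v_7] − [v_1,v_2,v_5].
The 9×1 boundary matrix has rank 1 and Smith normal form diag(1).

From H_k ≅ ker(∂_k) / im(∂_{k+1}) we obtain:

  H_2: rank ker ∂_2 − rank ∂_3 = (9 − 8) − 1 = 0, and the invariant factors of ∂_3 are all 1, so H_2 ≅ 0.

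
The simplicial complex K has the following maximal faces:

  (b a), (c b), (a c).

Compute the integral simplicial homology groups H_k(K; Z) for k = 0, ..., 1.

H_0 ≅ Z,  H_1 ≅ Z.

Take the total order a < b < c on the vertex set. Then K (dimension 1) consists of the simplices:

  0-simplices (3): a, b, c
  1-simplices (3): ab, ac, bc

giving chain groups C_0 ≅ Z^3, C_1 ≅ Z^3.

The boundary map ∂_1: C_1 → C_0 sends each edge [p,q] (with p < q) to q − p. For instance
  ∂bc = c − b.
This gives a 3×3 integer matrix of rank 2; reducing to Smith normal form yields diagonal entries (1,1).

Now H_k = ker ∂_k / im ∂_{k+1}, so:

  H_0: rank C_0 − rank ∂_1 = 3 − 2 = 1, and the invariant factors of ∂_1 are all 1, so H_0 = Z.
  H_1: rank ker ∂_1 − rank ∂_2 = (3 − 2) − 0 = 1, and there is no ∂_2, so H_1 = Z.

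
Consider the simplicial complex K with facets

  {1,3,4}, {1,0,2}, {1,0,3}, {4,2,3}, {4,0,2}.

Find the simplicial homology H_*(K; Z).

Fix the vertex order 0 < 1 < 2 < 3 < 4 and write every simplex with vertices in increasing order. Then dim K = 2 and the simplices of K are:

  0-simplices (5): [0], [1], [2], [3], [4]
  1-simplices (10): [0,1], [0,2], [0,3], [0,4], [1,2], [1,3], [1,4], [2,3], [2,4], [3,4]
  2-simplices (5): [0,1,2], [0,1,3], [0,2,4], [1,3,4], [2,3,4]

giving chain groups C_0 ≅ Z^5, C_1 ≅ Z^10, C_2 ≅ Z^5.

∂_1: C_1 → C_0 maps an edge to its endpoints' difference, ∂[p,q] = q − p.
This gives a 5×10 integer matrix of rank 4; reducing to Smith normal form yields diagonal entries (1,1,1,1).

∂_2: C_2 → C_1 maps a triangle to the signed sum of its edges. For instance
  ∂[2,3,4] = [3,4] − [2,4] + [2,3],
  ∂[1,3,4] = [3,4] − [1,4] + [1,3].
This gives a 10×5 integer matrix of rank 5; reducing to Smith normal form yields diagonal entries (1,1,1,1,1).

Now H_k = ker ∂_k / im ∂_{k+1}, so:

  H_0: rank C_0 − rank ∂_1 = 5 − 4 = 1, and the invariant factors of ∂_1 are all 1, so H_0 ≅ Z.
  H_1: rank ker ∂_1 − rank ∂_2 = (10 − 4) − 5 = 1, and the invariant factors of ∂_2 are all 1, so H_1 ≅ Z.
  H_2: rank ker ∂_2 − rank ∂_3 = (5 − 5) − 0 = 0, and there is no ∂_3, so H_2 ≅ 0.

H_0 ≅ Z,  H_1 ≅ Z,  H_2 = 0.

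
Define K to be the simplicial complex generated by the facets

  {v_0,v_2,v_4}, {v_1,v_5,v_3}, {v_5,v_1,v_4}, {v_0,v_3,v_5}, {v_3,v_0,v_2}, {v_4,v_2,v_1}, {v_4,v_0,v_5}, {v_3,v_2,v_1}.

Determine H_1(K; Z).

K has 6 vertices, 12 edges, 8 triangles.
rank ∂_1 = 5, rank ∂_2 = 7 ⇒ b_1 = 12 − 5 − 7 = 0; all invariant factors of ∂_2 are 1 so no torsion. So H_1 ≅ 0.

H_1 ≅ 0.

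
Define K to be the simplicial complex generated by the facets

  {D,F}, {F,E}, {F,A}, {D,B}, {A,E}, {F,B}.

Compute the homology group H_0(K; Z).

We work with the vertex ordering A < B < D < E < F. The simplices of K, each written with vertices in increasing order, are:

  0-simplices (5): A, B, D, E, F
  1-simplices (6): AE, AF, BD, BF, DF, EF

so the chain groups are C_0 ≅ Z^5, C_1 ≅ Z^6.

∂_1: C_1 → C_0 is given by ∂[p,q] = [q] − [p]. For instance
  ∂AF = F − A.
This gives a 5×6 integer matrix of rank 4; reducing to Smith normal form yields diagonal entries (1,1,1,1).

From H_k ≅ ker(∂_k) / im(∂_{k+1}) we obtain:

  H_0: rank C_0 − rank ∂_1 = 5 − 4 = 1, and the invariant factors of ∂_1 are all 1, so H_0 = Z.

H_0 = Z.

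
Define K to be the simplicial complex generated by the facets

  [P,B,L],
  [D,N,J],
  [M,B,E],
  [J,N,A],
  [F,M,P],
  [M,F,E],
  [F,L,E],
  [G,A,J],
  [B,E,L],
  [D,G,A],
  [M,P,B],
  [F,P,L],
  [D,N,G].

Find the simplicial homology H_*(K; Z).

Order the vertices as A < B < D < E < F < G < J < L < M < N < P. Listing each simplex with vertices in this order, K has dimension 2 with simplices:

  0-simplices (11): A, B, D, E, F, G, J, L, M, N, P
  1-simplices (22): AD, AG, AJ, AN, BE, BL, BM, BP, DG, DJ, DN, EF, EL, EM, FL, FM, FP, GJ, GN, JN, LP, MP
  2-simplices (13): ADG, AGJ, AJN, BEL, BEM, BLP, BMP, DGN, DJN, EFL, EFM, FLP, FMP

giving chain groups C_0 ≅ Z^11, C_1 ≅ Z^22, C_2 ≅ Z^13.

Boundary ∂_1: C_1 → C_0 is given by ∂[p,q] = [q] − [p].
The resulting 11×22 matrix has rank 9, and its Smith normal form has invariant factors (1,1,1,1,1,1,1,1,1).

∂_2: C_2 → C_1 sends each 2-simplex [p,q,r] to [q,r] − [p,r] + [p,q]. For instance
  ∂BEL = EL − BL + BE,
  ∂BEM = EM − BM + BE.
The 22×13 boundary matrix has rank 12 and Smith normal form diag(1,1,1,1,1,1,1,1,1,1,1,1).

Reading off H_k = ker ∂_k / im ∂_{k+1}:

  H_0: rank C_0 − rank ∂_1 = 11 − 9 = 2, and the invariant factors of ∂_1 are all 1, so H_0 ≅ Z^2.
  H_1: rank ker ∂_1 − rank ∂_2 = (22 − 9) − 12 = 1, and the invariant factors of ∂_2 are all 1, so H_1 ≅ Z.
  H_2: rank ker ∂_2 − rank ∂_3 = (13 − 12) − 0 = 1, and there is no ∂_3, so H_2 ≅ Z.

(K is a triangulation of the disjoint union of the Möbius band and the 2-sphere S^2.)

H_0 ≅ Z^2,  H_1 ≅ Z,  H_2 ≅ Z.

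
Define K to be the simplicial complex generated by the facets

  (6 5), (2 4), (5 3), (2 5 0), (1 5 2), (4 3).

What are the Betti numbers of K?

b_0 = 1, b_1 = 1, b_2 = 0.

Order the vertices as 0 < 1 < 2 < 3 < 4 < 5 < 6. Listing each simplex with vertices in this order, K has dimension 2 with simplices:

  0-simplices (7): [0], [1], [2], [3], [4], [5], [6]
  1-simplices (9): [0,2], [0,5], [1,2], [1,5], [2,4], [2,5], [3,4], [3,5], [5,6]
  2-simplices (2): [0,2,5], [1,2,5]

Hence C_0 ≅ Z^7, C_1 ≅ Z^9, C_2 ≅ Z^2.

The boundary map ∂_1: C_1 → C_0 is given by ∂[p,q] = [q] − [p]. For instance
  ∂[0,5] = [5] − [0].
The 7×9 boundary matrix has rank 6 and Smith normal form diag(1,1,1,1,1,1).

Boundary ∂_2: C_2 → C_1 maps a triangle to the signed sum of its edges. For instance
  ∂[1,2,5] = [2,5] − [1,5] + [1,2],
  ∂[0,2,5] = [2,5] − [0,5] + [0,2].
The resulting 9×2 matrix has rank 2, and its Smith normal form has invariant factors (1,1).

Now H_k = ker ∂_k / im ∂_{k+1}, so:

  H_0: rank C_0 − rank ∂_1 = 7 − 6 = 1, and the invariant factors of ∂_1 are all 1, so H_0 = Z.
  H_1: rank ker ∂_1 − rank ∂_2 = (9 − 6) − 2 = 1, and the invariant factors of ∂_2 are all 1, so H_1 = Z.
  H_2: rank ker ∂_2 − rank ∂_3 = (2 − 2) − 0 = 0, and there is no ∂_3, so H_2 = 0.

Hence the Betti numbers are b_0 = 1, b_1 = 1, b_2 = 0.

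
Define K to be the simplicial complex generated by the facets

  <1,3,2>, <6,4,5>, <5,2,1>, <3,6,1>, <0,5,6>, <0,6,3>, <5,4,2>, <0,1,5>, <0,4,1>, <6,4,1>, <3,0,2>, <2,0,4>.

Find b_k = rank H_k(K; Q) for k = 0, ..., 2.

Order the vertices as 0 < 1 < 2 < 3 < 4 < 5 < 6. Listing each simplex with vertices in this order, K has dimension 2 with simplices:

  0-simplices (7): [0], [1], [2], [3], [4], [5], [6]
  1-simplices (18): [0,1], [0,2], [0,3], [0,4], [0,5], [0,6], [1,2], [1,3], [1,4], [1,5], [1,6], [2,3], [2,4], [2,5], [3,6], [4,5], [4,6], [5,6]
  2-simplices (12): [0,1,4], [0,1,5], [0,2,3], [0,2,4], [0,3,6], [0,5,6], [1,2,3], [1,2,5], [1,3,6], [1,4,6], [2,4,5], [4,5,6]

Hence C_0 ≅ Z^7, C_1 ≅ Z^18, C_2 ≅ Z^12.

Boundary ∂_1: C_1 → C_0 sends each edge [p,q] (with p < q) to q − p.
As a 7×18 matrix over Z this has rank 6, with invariant factors (1,1,1,1,1,1).

The boundary map ∂_2: C_2 → C_1 acts by ∂[p,q,r] = [q,r] − [p,r] + [p,q]. For instance
  ∂[0,2,3] = [2,3] − [0,3] + [0,2],
  ∂[0,1,4] = [1,4] − [0,4] + [0,1].
The resulting 18×12 matrix has rank 12, and its Smith normal form has invariant factors (1,1,1,1,1,1,1,1,1,1,1,2).

Reading off H_k = ker ∂_k / im ∂_{k+1}:

  H_0: rank C_0 − rank ∂_1 = 7 − 6 = 1, and the invariant factors of ∂_1 are all 1, so H_0 = Z.
  H_1: rank ker ∂_1 − rank ∂_2 = (18 − 6) − 12 = 0, and ∂_2 has invariant factor 2 > 1, so H_1 = Z_2.
  H_2: rank ker ∂_2 − rank ∂_3 = (12 − 12) − 0 = 0, and there is no ∂_3, so H_2 = 0.

Hence the Betti numbers are b_0 = 1, b_1 = 0, b_2 = 0.

b_0 = 1, b_1 = 0, b_2 = 0.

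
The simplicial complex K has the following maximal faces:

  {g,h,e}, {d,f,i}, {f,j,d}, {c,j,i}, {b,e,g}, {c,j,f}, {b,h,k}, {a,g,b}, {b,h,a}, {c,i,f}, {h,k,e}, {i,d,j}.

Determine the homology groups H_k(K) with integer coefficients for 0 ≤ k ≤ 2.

H_0 ≅ Z^2,  H_1 ≅ Z,  H_2 ≅ Z.

K has 11 vertices, 21 edges, 12 triangles.
rank ∂_0 = 0, rank ∂_1 = 9 ⇒ b_0 = 11 − 0 − 9 = 2; all invariant factors of ∂_1 are 1 so no torsion. So H_0 ≅ Z^2.
rank ∂_1 = 9, rank ∂_2 = 11 ⇒ b_1 = 21 − 9 − 11 = 1; all invariant factors of ∂_2 are 1 so no torsion. So H_1 ≅ Z.
rank ∂_2 = 11, rank ∂_3 = 0 ⇒ b_2 = 12 − 11 − 0 = 1. So H_2 ≅ Z.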